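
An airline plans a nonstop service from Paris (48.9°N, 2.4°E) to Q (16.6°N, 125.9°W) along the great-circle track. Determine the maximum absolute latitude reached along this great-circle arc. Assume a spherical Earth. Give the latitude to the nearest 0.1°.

The great circle lies in the plane with unit normal n̂ = (p₁ × p₂)/|p₁ × p₂|.
Here n̂_z ≈ -0.502; the vertex latitude is φ_max = arccos|n̂_z| ≈ 59.9°.
Check via Clairaut: cos φ_max = |cos φ₁| · sin C = cos(48.9°)·sin(49.8°) ≈ 0.502, again giving ≈ 59.9°.

≈ 59.9°N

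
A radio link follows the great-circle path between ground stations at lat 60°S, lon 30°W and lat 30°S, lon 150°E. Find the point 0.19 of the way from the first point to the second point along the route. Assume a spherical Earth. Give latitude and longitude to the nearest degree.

≈ lat 77°S, lon 30°W

Convert each endpoint to a unit vector on the sphere (x = cos φ cos λ, y = cos φ sin λ, z = sin φ).
The central angle between the endpoints is δ = arccos(p₁·p₂) ≈ 1.571 rad (90.0°).
Interpolate at f = 0.19 with slerp weights a = sin((1−f)δ)/sin δ ≈ 0.956, b = sin(fδ)/sin δ ≈ 0.294.
p = a·p₁ + b·p₂ ≈ (0.193, -0.112, -0.975); φ = arcsin(p_z) ≈ -77.10°, λ = atan2(p_y, p_x) ≈ -30.00°.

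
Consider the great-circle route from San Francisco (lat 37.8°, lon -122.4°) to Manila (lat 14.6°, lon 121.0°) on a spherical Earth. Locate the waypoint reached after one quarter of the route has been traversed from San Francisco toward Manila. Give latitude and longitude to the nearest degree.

≈ lat 46°, lon -155°

The haversine formula gives a central angle δ ≈ 1.760 rad (100.8°) between the endpoints.
Interpolate at f = 1/4 with slerp weights a = sin((1−f)δ)/sin δ ≈ 0.986, b = sin(fδ)/sin δ ≈ 0.434.
p = a·p₁ + b·p₂ ≈ (-0.634, -0.298, 0.714); φ = arcsin(p_z) ≈ 45.54°, λ = atan2(p_y, p_x) ≈ -154.79°.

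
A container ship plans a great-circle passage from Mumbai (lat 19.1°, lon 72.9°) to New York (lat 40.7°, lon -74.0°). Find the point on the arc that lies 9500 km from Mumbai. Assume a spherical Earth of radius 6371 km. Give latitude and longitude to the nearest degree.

≈ lat 60°, lon -43°

Convert each endpoint to a unit vector on the sphere (x = cos φ cos λ, y = cos φ sin λ, z = sin φ).
The central angle between the endpoints is δ = arccos(p₁·p₂) ≈ 1.968 rad (112.8°). The total great-circle distance is δ·R ≈ 1.968 × 6371 ≈ 12538 km, so the target fraction is f = 9500/12538 ≈ 0.758.
Interpolate at f ≈ 0.758 with slerp weights a = sin((1−f)δ)/sin δ ≈ 0.498, b = sin(fδ)/sin δ ≈ 1.081.
p = a·p₁ + b·p₂ ≈ (0.364, -0.338, 0.868); φ = arcsin(p_z) ≈ 60.20°, λ = atan2(p_y, p_x) ≈ -42.89°.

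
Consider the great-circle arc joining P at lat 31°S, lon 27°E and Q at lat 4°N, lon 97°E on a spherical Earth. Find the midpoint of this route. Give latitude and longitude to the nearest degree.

Convert each endpoint to a unit vector on the sphere (x = cos φ cos λ, y = cos φ sin λ, z = sin φ).
The central angle between the endpoints is δ = arccos(p₁·p₂) ≈ 1.311 rad (75.1°).
Interpolate at f = 1/2 with slerp weights a = sin((1−f)δ)/sin δ ≈ 0.631, b = sin(fδ)/sin δ ≈ 0.631.
p = a·p₁ + b·p₂ ≈ (0.405, 0.870, -0.281); φ = arcsin(p_z) ≈ -16.31°, λ = atan2(p_y, p_x) ≈ 65.03°.

≈ lat 16°S, lon 65°E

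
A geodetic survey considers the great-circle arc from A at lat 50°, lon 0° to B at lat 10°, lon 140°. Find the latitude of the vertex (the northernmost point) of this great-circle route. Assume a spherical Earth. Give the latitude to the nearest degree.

≈ 64°

The great circle lies in the plane with unit normal n̂ = (p₁ × p₂)/|p₁ × p₂|.
Here n̂_z ≈ +0.435; the vertex latitude is φ_max = arccos|n̂_z| ≈ 64.2°.
Check via Clairaut: cos φ_max = |cos φ₁| · sin C = cos(50.0°)·sin(42.6°) ≈ 0.435, again giving ≈ 64.2°.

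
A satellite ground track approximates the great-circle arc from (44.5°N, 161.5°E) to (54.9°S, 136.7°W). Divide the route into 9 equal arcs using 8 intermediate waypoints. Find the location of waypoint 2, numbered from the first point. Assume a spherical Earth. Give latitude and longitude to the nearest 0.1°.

From cos δ = sin φ₁ sin φ₂ + cos φ₁ cos φ₂ cos Δλ, the central angle is δ ≈ 1.960 rad (112.3°).
Interpolate at f = 2/9 with slerp weights a = sin((1−f)δ)/sin δ ≈ 1.080, b = sin(fδ)/sin δ ≈ 0.456.
p = a·p₁ + b·p₂ ≈ (-0.921, 0.065, 0.384); φ = arcsin(p_z) ≈ 22.56°, λ = atan2(p_y, p_x) ≈ 175.99°.

≈ (22.6°N, 176.0°E)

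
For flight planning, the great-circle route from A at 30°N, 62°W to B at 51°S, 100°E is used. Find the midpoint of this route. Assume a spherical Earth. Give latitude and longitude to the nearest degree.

The haversine formula gives a central angle δ ≈ 2.707 rad (155.1°) between the endpoints.
Interpolate at f = 1/2 with slerp weights a = sin((1−f)δ)/sin δ ≈ 2.318, b = sin(fδ)/sin δ ≈ 2.318.
p = a·p₁ + b·p₂ ≈ (0.689, -0.336, -0.642); φ = arcsin(p_z) ≈ -39.96°, λ = atan2(p_y, p_x) ≈ -25.98°.

≈ 40°S, 26°W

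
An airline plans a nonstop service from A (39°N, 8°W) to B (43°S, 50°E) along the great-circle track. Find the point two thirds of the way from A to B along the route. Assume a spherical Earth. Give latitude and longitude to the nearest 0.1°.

≈ (16.4°S, 28.2°E)

Write both endpoints as unit vectors p₁, p₂ with components (cos φ cos λ, cos φ sin λ, sin φ).
The central angle between the endpoints is δ = arccos(p₁·p₂) ≈ 1.699 rad (97.4°).
Interpolate at f = 2/3 with slerp weights a = sin((1−f)δ)/sin δ ≈ 0.541, b = sin(fδ)/sin δ ≈ 0.913.
p = a·p₁ + b·p₂ ≈ (0.846, 0.453, -0.282); φ = arcsin(p_z) ≈ -16.39°, λ = atan2(p_y, p_x) ≈ 28.18°.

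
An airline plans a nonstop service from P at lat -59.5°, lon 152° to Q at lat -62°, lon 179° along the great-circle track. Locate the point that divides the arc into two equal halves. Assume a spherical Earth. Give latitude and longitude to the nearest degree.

≈ lat -61°, lon 165°

Convert each endpoint to a unit vector on the sphere (x = cos φ cos λ, y = cos φ sin λ, z = sin φ).
The central angle between the endpoints is δ = arccos(p₁·p₂) ≈ 0.233 rad (13.3°).
Interpolate at f = 1/2 with slerp weights a = sin((1−f)δ)/sin δ ≈ 0.503, b = sin(fδ)/sin δ ≈ 0.503.
p = a·p₁ + b·p₂ ≈ (-0.462, 0.124, -0.878); φ = arcsin(p_z) ≈ -61.43°, λ = atan2(p_y, p_x) ≈ 164.96°.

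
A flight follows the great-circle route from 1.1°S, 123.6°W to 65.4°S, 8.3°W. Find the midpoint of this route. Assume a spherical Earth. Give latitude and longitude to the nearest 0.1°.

Convert each endpoint to a unit vector on the sphere (x = cos φ cos λ, y = cos φ sin λ, z = sin φ).
The central angle between the endpoints is δ = arccos(p₁·p₂) ≈ 1.732 rad (99.2°).
Interpolate at f = 1/2 with slerp weights a = sin((1−f)δ)/sin δ ≈ 0.772, b = sin(fδ)/sin δ ≈ 0.772.
p = a·p₁ + b·p₂ ≈ (-0.109, -0.689, -0.716); φ = arcsin(p_z) ≈ -45.76°, λ = atan2(p_y, p_x) ≈ -99.00°.

≈ 45.8°S, 99.0°W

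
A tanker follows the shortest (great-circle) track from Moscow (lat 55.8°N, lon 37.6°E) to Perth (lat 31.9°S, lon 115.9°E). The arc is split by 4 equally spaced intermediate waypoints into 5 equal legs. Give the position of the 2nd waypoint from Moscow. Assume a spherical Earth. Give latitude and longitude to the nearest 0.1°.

≈ lat 24.4°N, lon 80.0°E

Convert each endpoint to a unit vector on the sphere (x = cos φ cos λ, y = cos φ sin λ, z = sin φ).
The central angle between the endpoints is δ = arccos(p₁·p₂) ≈ 1.918 rad (109.9°).
Interpolate at f = 2/5 with slerp weights a = sin((1−f)δ)/sin δ ≈ 0.971, b = sin(fδ)/sin δ ≈ 0.738.
p = a·p₁ + b·p₂ ≈ (0.159, 0.897, 0.413); φ = arcsin(p_z) ≈ 24.40°, λ = atan2(p_y, p_x) ≈ 79.96°.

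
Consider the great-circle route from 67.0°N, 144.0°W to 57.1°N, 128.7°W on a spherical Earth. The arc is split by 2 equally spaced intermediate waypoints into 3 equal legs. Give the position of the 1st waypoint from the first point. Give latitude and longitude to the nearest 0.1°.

The haversine formula gives a central angle δ ≈ 0.212 rad (12.2°) between the endpoints.
Interpolate at f = 1/3 with slerp weights a = sin((1−f)δ)/sin δ ≈ 0.669, b = sin(fδ)/sin δ ≈ 0.336.
p = a·p₁ + b·p₂ ≈ (-0.326, -0.296, 0.898); φ = arcsin(p_z) ≈ 63.89°, λ = atan2(p_y, p_x) ≈ -137.72°.

≈ 63.9°N, 137.7°W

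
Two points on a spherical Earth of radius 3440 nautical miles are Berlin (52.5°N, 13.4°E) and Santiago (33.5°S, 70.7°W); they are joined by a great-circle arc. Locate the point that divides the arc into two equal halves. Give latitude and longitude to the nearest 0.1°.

≈ (12.6°N, 36.7°W)

Convert each endpoint to a unit vector on the sphere (x = cos φ cos λ, y = cos φ sin λ, z = sin φ).
The central angle between the endpoints is δ = arccos(p₁·p₂) ≈ 1.967 rad (112.7°).
Interpolate at f = 1/2 with slerp weights a = sin((1−f)δ)/sin δ ≈ 0.902, b = sin(fδ)/sin δ ≈ 0.902.
p = a·p₁ + b·p₂ ≈ (0.783, -0.583, 0.218); φ = arcsin(p_z) ≈ 12.58°, λ = atan2(p_y, p_x) ≈ -36.66°.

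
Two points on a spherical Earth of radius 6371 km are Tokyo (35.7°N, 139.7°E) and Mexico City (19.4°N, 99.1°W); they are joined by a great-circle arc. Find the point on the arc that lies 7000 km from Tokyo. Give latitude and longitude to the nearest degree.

≈ 42°N, 136°W

Write both endpoints as unit vectors p₁, p₂ with components (cos φ cos λ, cos φ sin λ, sin φ).
The central angle between the endpoints is δ = arccos(p₁·p₂) ≈ 1.775 rad (101.7°). The total great-circle distance is δ·R ≈ 1.775 × 6371 ≈ 11310 km, so the target fraction is f = 7000/11310 ≈ 0.619.
Interpolate at f ≈ 0.619 with slerp weights a = sin((1−f)δ)/sin δ ≈ 0.639, b = sin(fδ)/sin δ ≈ 0.910.
p = a·p₁ + b·p₂ ≈ (-0.532, -0.511, 0.675); φ = arcsin(p_z) ≈ 42.47°, λ = atan2(p_y, p_x) ≈ -136.12°.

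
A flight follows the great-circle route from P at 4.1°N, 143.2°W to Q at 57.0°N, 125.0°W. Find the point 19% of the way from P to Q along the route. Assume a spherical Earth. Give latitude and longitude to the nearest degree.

The haversine formula gives a central angle δ ≈ 0.957 rad (54.8°) between the endpoints.
Interpolate at f = 0.19 with slerp weights a = sin((1−f)δ)/sin δ ≈ 0.856, b = sin(fδ)/sin δ ≈ 0.221.
p = a·p₁ + b·p₂ ≈ (-0.753, -0.610, 0.247); φ = arcsin(p_z) ≈ 14.28°, λ = atan2(p_y, p_x) ≈ -140.97°.

≈ 14°N, 141°W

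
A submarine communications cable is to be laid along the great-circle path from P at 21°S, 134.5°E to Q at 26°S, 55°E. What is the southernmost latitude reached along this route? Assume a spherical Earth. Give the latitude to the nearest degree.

The great circle lies in the plane with unit normal n̂ = (p₁ × p₂)/|p₁ × p₂|.
Here n̂_z ≈ -0.868; the vertex latitude is φ_max = arccos|n̂_z| ≈ 29.8°.

≈ 30°S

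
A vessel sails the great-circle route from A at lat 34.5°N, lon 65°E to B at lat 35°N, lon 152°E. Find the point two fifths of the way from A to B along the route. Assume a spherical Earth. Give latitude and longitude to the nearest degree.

≈ lat 43°N, lon 99°E

Convert each endpoint to a unit vector on the sphere (x = cos φ cos λ, y = cos φ sin λ, z = sin φ).
The central angle between the endpoints is δ = arccos(p₁·p₂) ≈ 1.202 rad (68.9°).
Interpolate at f = 2/5 with slerp weights a = sin((1−f)δ)/sin δ ≈ 0.708, b = sin(fδ)/sin δ ≈ 0.496.
p = a·p₁ + b·p₂ ≈ (-0.112, 0.719, 0.685); φ = arcsin(p_z) ≈ 43.27°, λ = atan2(p_y, p_x) ≈ 98.85°.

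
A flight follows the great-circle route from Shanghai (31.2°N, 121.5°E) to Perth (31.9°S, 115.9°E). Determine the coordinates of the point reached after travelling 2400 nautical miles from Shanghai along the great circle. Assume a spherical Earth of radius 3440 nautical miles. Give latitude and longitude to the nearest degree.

≈ 9°S, 118°E

Convert each endpoint to a unit vector on the sphere (x = cos φ cos λ, y = cos φ sin λ, z = sin φ).
The central angle between the endpoints is δ = arccos(p₁·p₂) ≈ 1.105 rad (63.3°). The total great-circle distance is δ·R ≈ 1.105 × 3440 ≈ 3802 nmi, so the target fraction is f = 2400/3802 ≈ 0.631.
Interpolate at f ≈ 0.631 with slerp weights a = sin((1−f)δ)/sin δ ≈ 0.444, b = sin(fδ)/sin δ ≈ 0.719.
p = a·p₁ + b·p₂ ≈ (-0.465, 0.873, -0.150); φ = arcsin(p_z) ≈ -8.64°, λ = atan2(p_y, p_x) ≈ 118.05°.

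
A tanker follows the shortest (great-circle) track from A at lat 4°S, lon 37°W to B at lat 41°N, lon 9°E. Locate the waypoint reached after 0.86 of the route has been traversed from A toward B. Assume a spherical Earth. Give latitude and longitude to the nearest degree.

≈ lat 36°N, lon 0°E

Convert each endpoint to a unit vector on the sphere (x = cos φ cos λ, y = cos φ sin λ, z = sin φ).
The central angle between the endpoints is δ = arccos(p₁·p₂) ≈ 1.073 rad (61.5°).
Interpolate at f = 0.86 with slerp weights a = sin((1−f)δ)/sin δ ≈ 0.170, b = sin(fδ)/sin δ ≈ 0.907.
p = a·p₁ + b·p₂ ≈ (0.812, 0.005, 0.583); φ = arcsin(p_z) ≈ 35.69°, λ = atan2(p_y, p_x) ≈ 0.34°.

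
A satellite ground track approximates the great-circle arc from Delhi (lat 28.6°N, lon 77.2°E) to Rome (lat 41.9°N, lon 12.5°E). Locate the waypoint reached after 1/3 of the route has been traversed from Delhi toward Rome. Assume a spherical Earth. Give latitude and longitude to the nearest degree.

≈ lat 37°N, lon 59°E

Convert each endpoint to a unit vector on the sphere (x = cos φ cos λ, y = cos φ sin λ, z = sin φ).
The central angle between the endpoints is δ = arccos(p₁·p₂) ≈ 0.929 rad (53.2°).
Interpolate at f = 1/3 with slerp weights a = sin((1−f)δ)/sin δ ≈ 0.725, b = sin(fδ)/sin δ ≈ 0.380.
p = a·p₁ + b·p₂ ≈ (0.417, 0.682, 0.601); φ = arcsin(p_z) ≈ 36.94°, λ = atan2(p_y, p_x) ≈ 58.52°.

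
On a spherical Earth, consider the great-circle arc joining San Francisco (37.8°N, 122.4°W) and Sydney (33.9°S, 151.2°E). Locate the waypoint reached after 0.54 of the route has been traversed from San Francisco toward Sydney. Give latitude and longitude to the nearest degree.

≈ (0°N, 170°W)

Convert each endpoint to a unit vector on the sphere (x = cos φ cos λ, y = cos φ sin λ, z = sin φ).
The central angle between the endpoints is δ = arccos(p₁·p₂) ≈ 1.876 rad (107.5°).
Interpolate at f = 0.54 with slerp weights a = sin((1−f)δ)/sin δ ≈ 0.797, b = sin(fδ)/sin δ ≈ 0.890.
p = a·p₁ + b·p₂ ≈ (-0.984, -0.176, -0.008); φ = arcsin(p_z) ≈ -0.45°, λ = atan2(p_y, p_x) ≈ -169.88°.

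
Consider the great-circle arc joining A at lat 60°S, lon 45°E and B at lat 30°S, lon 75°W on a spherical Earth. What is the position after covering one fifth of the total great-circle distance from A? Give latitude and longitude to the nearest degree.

Write both endpoints as unit vectors p₁, p₂ with components (cos φ cos λ, cos φ sin λ, sin φ).
The central angle between the endpoints is δ = arccos(p₁·p₂) ≈ 1.353 rad (77.5°).
Interpolate at f = 1/5 with slerp weights a = sin((1−f)δ)/sin δ ≈ 0.904, b = sin(fδ)/sin δ ≈ 0.274.
p = a·p₁ + b·p₂ ≈ (0.381, 0.091, -0.920); φ = arcsin(p_z) ≈ -66.94°, λ = atan2(p_y, p_x) ≈ 13.40°.

≈ lat 67°S, lon 13°E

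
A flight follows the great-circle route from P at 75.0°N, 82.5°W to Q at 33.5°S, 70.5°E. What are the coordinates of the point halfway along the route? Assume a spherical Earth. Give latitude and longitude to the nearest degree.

Convert each endpoint to a unit vector on the sphere (x = cos φ cos λ, y = cos φ sin λ, z = sin φ).
The central angle between the endpoints is δ = arccos(p₁·p₂) ≈ 2.382 rad (136.5°).
Interpolate at f = 1/2 with slerp weights a = sin((1−f)δ)/sin δ ≈ 1.349, b = sin(fδ)/sin δ ≈ 1.349.
p = a·p₁ + b·p₂ ≈ (0.421, 0.714, 0.559); φ = arcsin(p_z) ≈ 33.96°, λ = atan2(p_y, p_x) ≈ 59.48°.

≈ 34°N, 59°E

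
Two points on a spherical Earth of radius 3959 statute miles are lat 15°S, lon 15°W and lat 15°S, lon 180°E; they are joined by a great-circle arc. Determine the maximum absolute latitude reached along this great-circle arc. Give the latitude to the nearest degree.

≈ 64°S

The great circle lies in the plane with unit normal n̂ = (p₁ × p₂)/|p₁ × p₂|.
Here n̂_z ≈ -0.438; the vertex latitude is φ_max = arccos|n̂_z| ≈ 64.0°.
Check via Clairaut: cos φ_max = |cos φ₁| · sin C = cos(15.0°)·sin(153.0°) ≈ 0.438, again giving ≈ 64.0°.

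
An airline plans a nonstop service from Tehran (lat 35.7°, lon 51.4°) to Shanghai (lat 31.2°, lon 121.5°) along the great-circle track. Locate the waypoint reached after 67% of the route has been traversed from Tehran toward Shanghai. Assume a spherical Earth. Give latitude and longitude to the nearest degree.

≈ lat 37°, lon 100°

From cos δ = sin φ₁ sin φ₂ + cos φ₁ cos φ₂ cos Δλ, the central angle is δ ≈ 1.002 rad (57.4°).
Interpolate at f = 0.67 with slerp weights a = sin((1−f)δ)/sin δ ≈ 0.385, b = sin(fδ)/sin δ ≈ 0.738.
p = a·p₁ + b·p₂ ≈ (-0.135, 0.783, 0.607); φ = arcsin(p_z) ≈ 37.39°, λ = atan2(p_y, p_x) ≈ 99.76°.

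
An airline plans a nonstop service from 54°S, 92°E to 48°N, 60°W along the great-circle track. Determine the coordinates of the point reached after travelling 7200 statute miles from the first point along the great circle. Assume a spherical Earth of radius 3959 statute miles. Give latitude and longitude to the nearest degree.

From cos δ = sin φ₁ sin φ₂ + cos φ₁ cos φ₂ cos Δλ, the central angle is δ ≈ 2.819 rad (161.5°). The total great-circle distance is δ·R ≈ 2.819 × 3959 ≈ 11161 mi, so the target fraction is f = 7200/11161 ≈ 0.645.
Interpolate at f ≈ 0.645 with slerp weights a = sin((1−f)δ)/sin δ ≈ 2.657, b = sin(fδ)/sin δ ≈ 3.060.
p = a·p₁ + b·p₂ ≈ (0.969, -0.212, 0.124); φ = arcsin(p_z) ≈ 7.15°, λ = atan2(p_y, p_x) ≈ -12.36°.

≈ 7°N, 12°W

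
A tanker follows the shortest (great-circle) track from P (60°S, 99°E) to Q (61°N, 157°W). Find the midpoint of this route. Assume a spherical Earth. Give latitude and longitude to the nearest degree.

≈ (1°N, 150°E)

Write both endpoints as unit vectors p₁, p₂ with components (cos φ cos λ, cos φ sin λ, sin φ).
The central angle between the endpoints is δ = arccos(p₁·p₂) ≈ 2.525 rad (144.7°).
Interpolate at f = 1/2 with slerp weights a = sin((1−f)δ)/sin δ ≈ 1.649, b = sin(fδ)/sin δ ≈ 1.649.
p = a·p₁ + b·p₂ ≈ (-0.865, 0.502, 0.014); φ = arcsin(p_z) ≈ 0.81°, λ = atan2(p_y, p_x) ≈ 149.87°.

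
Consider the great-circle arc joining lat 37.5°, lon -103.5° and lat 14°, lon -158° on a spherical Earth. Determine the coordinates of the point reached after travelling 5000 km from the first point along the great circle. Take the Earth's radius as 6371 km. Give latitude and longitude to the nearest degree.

≈ lat 19°, lon -151°

Write both endpoints as unit vectors p₁, p₂ with components (cos φ cos λ, cos φ sin λ, sin φ).
The central angle between the endpoints is δ = arccos(p₁·p₂) ≈ 0.934 rad (53.5°). The total great-circle distance is δ·R ≈ 0.934 × 6371 ≈ 5953 km, so the target fraction is f = 5000/5953 ≈ 0.840.
Interpolate at f ≈ 0.840 with slerp weights a = sin((1−f)δ)/sin δ ≈ 0.185, b = sin(fδ)/sin δ ≈ 0.879.
p = a·p₁ + b·p₂ ≈ (-0.825, -0.462, 0.325); φ = arcsin(p_z) ≈ 18.99°, λ = atan2(p_y, p_x) ≈ -150.73°.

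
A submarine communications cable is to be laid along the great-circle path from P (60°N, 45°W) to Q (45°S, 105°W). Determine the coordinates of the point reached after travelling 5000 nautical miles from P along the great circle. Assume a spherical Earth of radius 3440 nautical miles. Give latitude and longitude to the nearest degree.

≈ (15°S, 89°W)

Write both endpoints as unit vectors p₁, p₂ with components (cos φ cos λ, cos φ sin λ, sin φ).
The central angle between the endpoints is δ = arccos(p₁·p₂) ≈ 2.021 rad (115.8°). The total great-circle distance is δ·R ≈ 2.021 × 3440 ≈ 6954 nmi, so the target fraction is f = 5000/6954 ≈ 0.719.
Interpolate at f ≈ 0.719 with slerp weights a = sin((1−f)δ)/sin δ ≈ 0.598, b = sin(fδ)/sin δ ≈ 1.103.
p = a·p₁ + b·p₂ ≈ (0.009, -0.965, -0.263); φ = arcsin(p_z) ≈ -15.22°, λ = atan2(p_y, p_x) ≈ -89.44°.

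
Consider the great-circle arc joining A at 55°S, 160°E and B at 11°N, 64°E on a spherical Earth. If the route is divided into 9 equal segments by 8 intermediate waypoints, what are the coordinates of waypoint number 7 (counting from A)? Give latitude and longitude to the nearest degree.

Write both endpoints as unit vectors p₁, p₂ with components (cos φ cos λ, cos φ sin λ, sin φ).
The central angle between the endpoints is δ = arccos(p₁·p₂) ≈ 1.788 rad (102.4°).
Interpolate at f = 7/9 with slerp weights a = sin((1−f)δ)/sin δ ≈ 0.396, b = sin(fδ)/sin δ ≈ 1.007.
p = a·p₁ + b·p₂ ≈ (0.220, 0.966, -0.132); φ = arcsin(p_z) ≈ -7.60°, λ = atan2(p_y, p_x) ≈ 77.18°.

≈ 8°S, 77°E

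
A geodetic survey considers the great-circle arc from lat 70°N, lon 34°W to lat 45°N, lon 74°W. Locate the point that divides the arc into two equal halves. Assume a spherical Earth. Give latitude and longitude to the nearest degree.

≈ lat 59°N, lon 61°W

Convert each endpoint to a unit vector on the sphere (x = cos φ cos λ, y = cos φ sin λ, z = sin φ).
The central angle between the endpoints is δ = arccos(p₁·p₂) ≈ 0.555 rad (31.8°).
Interpolate at f = 1/2 with slerp weights a = sin((1−f)δ)/sin δ ≈ 0.520, b = sin(fδ)/sin δ ≈ 0.520.
p = a·p₁ + b·p₂ ≈ (0.249, -0.453, 0.856); φ = arcsin(p_z) ≈ 58.89°, λ = atan2(p_y, p_x) ≈ -61.22°.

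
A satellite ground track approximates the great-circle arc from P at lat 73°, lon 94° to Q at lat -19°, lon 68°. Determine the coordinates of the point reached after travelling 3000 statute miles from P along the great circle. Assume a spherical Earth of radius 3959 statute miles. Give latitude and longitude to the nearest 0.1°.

≈ lat 30.8°, lon 74.6°

Convert each endpoint to a unit vector on the sphere (x = cos φ cos λ, y = cos φ sin λ, z = sin φ).
The central angle between the endpoints is δ = arccos(p₁·p₂) ≈ 1.634 rad (93.6°). The total great-circle distance is δ·R ≈ 1.634 × 3959 ≈ 6468 mi, so the target fraction is f = 3000/6468 ≈ 0.464.
Interpolate at f ≈ 0.464 with slerp weights a = sin((1−f)δ)/sin δ ≈ 0.770, b = sin(fδ)/sin δ ≈ 0.689.
p = a·p₁ + b·p₂ ≈ (0.228, 0.828, 0.512); φ = arcsin(p_z) ≈ 30.79°, λ = atan2(p_y, p_x) ≈ 74.59°.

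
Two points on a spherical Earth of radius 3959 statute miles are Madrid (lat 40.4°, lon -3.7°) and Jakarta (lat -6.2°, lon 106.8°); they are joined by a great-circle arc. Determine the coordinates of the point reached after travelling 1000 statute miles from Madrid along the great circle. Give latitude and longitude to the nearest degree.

Convert each endpoint to a unit vector on the sphere (x = cos φ cos λ, y = cos φ sin λ, z = sin φ).
The central angle between the endpoints is δ = arccos(p₁·p₂) ≈ 1.913 rad (109.6°). The total great-circle distance is δ·R ≈ 1.913 × 3959 ≈ 7572 mi, so the target fraction is f = 1000/7572 ≈ 0.132.
Interpolate at f ≈ 0.132 with slerp weights a = sin((1−f)δ)/sin δ ≈ 1.057, b = sin(fδ)/sin δ ≈ 0.265.
p = a·p₁ + b·p₂ ≈ (0.727, 0.200, 0.657); φ = arcsin(p_z) ≈ 41.04°, λ = atan2(p_y, p_x) ≈ 15.41°.

≈ lat 41°, lon 15°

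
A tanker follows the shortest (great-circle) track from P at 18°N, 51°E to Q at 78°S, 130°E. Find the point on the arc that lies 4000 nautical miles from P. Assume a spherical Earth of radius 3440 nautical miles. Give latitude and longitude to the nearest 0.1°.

≈ 46.9°S, 67.5°E

Convert each endpoint to a unit vector on the sphere (x = cos φ cos λ, y = cos φ sin λ, z = sin φ).
The central angle between the endpoints is δ = arccos(p₁·p₂) ≈ 1.839 rad (105.3°). The total great-circle distance is δ·R ≈ 1.839 × 3440 ≈ 6325 nmi, so the target fraction is f = 4000/6325 ≈ 0.632.
Interpolate at f ≈ 0.632 with slerp weights a = sin((1−f)δ)/sin δ ≈ 0.649, b = sin(fδ)/sin δ ≈ 0.952.
p = a·p₁ + b·p₂ ≈ (0.261, 0.631, -0.731); φ = arcsin(p_z) ≈ -46.94°, λ = atan2(p_y, p_x) ≈ 67.53°.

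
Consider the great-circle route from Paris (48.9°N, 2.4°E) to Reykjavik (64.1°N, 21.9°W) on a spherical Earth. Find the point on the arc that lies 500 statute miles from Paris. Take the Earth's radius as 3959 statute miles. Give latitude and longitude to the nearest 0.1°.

≈ (54.9°N, 4.2°W)

Convert each endpoint to a unit vector on the sphere (x = cos φ cos λ, y = cos φ sin λ, z = sin φ).
The central angle between the endpoints is δ = arccos(p₁·p₂) ≈ 0.349 rad (20.0°). The total great-circle distance is δ·R ≈ 0.349 × 3959 ≈ 1383 mi, so the target fraction is f = 500/1383 ≈ 0.361.
Interpolate at f ≈ 0.361 with slerp weights a = sin((1−f)δ)/sin δ ≈ 0.646, b = sin(fδ)/sin δ ≈ 0.368.
p = a·p₁ + b·p₂ ≈ (0.574, -0.042, 0.818); φ = arcsin(p_z) ≈ 54.89°, λ = atan2(p_y, p_x) ≈ -4.20°.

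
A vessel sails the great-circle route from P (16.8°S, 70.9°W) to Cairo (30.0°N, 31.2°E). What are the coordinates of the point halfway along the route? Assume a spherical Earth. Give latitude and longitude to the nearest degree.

The haversine formula gives a central angle δ ≈ 1.895 rad (108.6°) between the endpoints.
Interpolate at f = 1/2 with slerp weights a = sin((1−f)δ)/sin δ ≈ 0.856, b = sin(fδ)/sin δ ≈ 0.856.
p = a·p₁ + b·p₂ ≈ (0.903, -0.391, 0.181); φ = arcsin(p_z) ≈ 10.41°, λ = atan2(p_y, p_x) ≈ -23.39°.

≈ (10°N, 23°W)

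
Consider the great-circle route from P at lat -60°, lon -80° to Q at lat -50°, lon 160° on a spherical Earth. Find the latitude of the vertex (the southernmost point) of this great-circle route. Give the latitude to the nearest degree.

The great circle lies in the plane with unit normal n̂ = (p₁ × p₂)/|p₁ × p₂|.
Here n̂_z ≈ -0.322; the vertex latitude is φ_max = arccos|n̂_z| ≈ 71.2°.
Check via Clairaut: cos φ_max = |cos φ₁| · sin C = cos(60.0°)·sin(139.9°) ≈ 0.322, again giving ≈ 71.2°.

≈ -71°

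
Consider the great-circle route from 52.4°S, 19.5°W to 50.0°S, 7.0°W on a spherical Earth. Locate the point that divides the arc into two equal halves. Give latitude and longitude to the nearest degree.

Write both endpoints as unit vectors p₁, p₂ with components (cos φ cos λ, cos φ sin λ, sin φ).
The central angle between the endpoints is δ = arccos(p₁·p₂) ≈ 0.143 rad (8.2°).
Interpolate at f = 1/2 with slerp weights a = sin((1−f)δ)/sin δ ≈ 0.501, b = sin(fδ)/sin δ ≈ 0.501.
p = a·p₁ + b·p₂ ≈ (0.608, -0.141, -0.781); φ = arcsin(p_z) ≈ -51.37°, λ = atan2(p_y, p_x) ≈ -13.09°.

≈ 51°S, 13°W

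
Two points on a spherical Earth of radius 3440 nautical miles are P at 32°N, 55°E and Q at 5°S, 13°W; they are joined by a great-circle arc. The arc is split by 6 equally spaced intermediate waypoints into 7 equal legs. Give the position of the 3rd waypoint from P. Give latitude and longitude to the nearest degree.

From cos δ = sin φ₁ sin φ₂ + cos φ₁ cos φ₂ cos Δλ, the central angle is δ ≈ 1.297 rad (74.3°).
Interpolate at f = 3/7 with slerp weights a = sin((1−f)δ)/sin δ ≈ 0.701, b = sin(fδ)/sin δ ≈ 0.548.
p = a·p₁ + b·p₂ ≈ (0.873, 0.364, 0.324); φ = arcsin(p_z) ≈ 18.90°, λ = atan2(p_y, p_x) ≈ 22.65°.

≈ 19°N, 23°E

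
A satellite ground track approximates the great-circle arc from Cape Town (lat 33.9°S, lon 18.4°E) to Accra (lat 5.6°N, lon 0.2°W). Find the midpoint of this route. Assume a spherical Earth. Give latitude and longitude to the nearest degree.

≈ lat 14°S, lon 8°E

Convert each endpoint to a unit vector on the sphere (x = cos φ cos λ, y = cos φ sin λ, z = sin φ).
The central angle between the endpoints is δ = arccos(p₁·p₂) ≈ 0.755 rad (43.2°).
Interpolate at f = 1/2 with slerp weights a = sin((1−f)δ)/sin δ ≈ 0.538, b = sin(fδ)/sin δ ≈ 0.538.
p = a·p₁ + b·p₂ ≈ (0.959, 0.139, -0.247); φ = arcsin(p_z) ≈ -14.33°, λ = atan2(p_y, p_x) ≈ 8.25°.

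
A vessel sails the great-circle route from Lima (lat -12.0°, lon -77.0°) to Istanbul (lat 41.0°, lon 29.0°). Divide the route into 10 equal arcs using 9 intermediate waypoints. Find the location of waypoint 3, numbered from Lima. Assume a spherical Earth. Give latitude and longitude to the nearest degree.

Convert each endpoint to a unit vector on the sphere (x = cos φ cos λ, y = cos φ sin λ, z = sin φ).
The central angle between the endpoints is δ = arccos(p₁·p₂) ≈ 1.918 rad (109.9°).
Interpolate at f = 3/10 with slerp weights a = sin((1−f)δ)/sin δ ≈ 1.036, b = sin(fδ)/sin δ ≈ 0.579.
p = a·p₁ + b·p₂ ≈ (0.610, -0.775, 0.164); φ = arcsin(p_z) ≈ 9.45°, λ = atan2(p_y, p_x) ≈ -51.82°.

≈ lat 9°, lon -52°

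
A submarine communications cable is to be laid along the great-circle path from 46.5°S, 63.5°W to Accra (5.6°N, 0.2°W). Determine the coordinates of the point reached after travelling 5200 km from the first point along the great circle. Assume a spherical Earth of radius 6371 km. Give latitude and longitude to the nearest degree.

≈ 17°S, 19°W

Convert each endpoint to a unit vector on the sphere (x = cos φ cos λ, y = cos φ sin λ, z = sin φ).
The central angle between the endpoints is δ = arccos(p₁·p₂) ≈ 1.331 rad (76.3°). The total great-circle distance is δ·R ≈ 1.331 × 6371 ≈ 8483 km, so the target fraction is f = 5200/8483 ≈ 0.613.
Interpolate at f ≈ 0.613 with slerp weights a = sin((1−f)δ)/sin δ ≈ 0.507, b = sin(fδ)/sin δ ≈ 0.750.
p = a·p₁ + b·p₂ ≈ (0.902, -0.315, -0.295); φ = arcsin(p_z) ≈ -17.14°, λ = atan2(p_y, p_x) ≈ -19.25°.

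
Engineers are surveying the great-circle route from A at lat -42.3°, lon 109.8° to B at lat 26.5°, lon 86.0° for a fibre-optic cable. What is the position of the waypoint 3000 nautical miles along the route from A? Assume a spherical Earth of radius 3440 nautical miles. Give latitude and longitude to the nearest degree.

≈ lat 5°, lon 93°

Write both endpoints as unit vectors p₁, p₂ with components (cos φ cos λ, cos φ sin λ, sin φ).
The central angle between the endpoints is δ = arccos(p₁·p₂) ≈ 1.261 rad (72.2°). The total great-circle distance is δ·R ≈ 1.261 × 3440 ≈ 4336 nmi, so the target fraction is f = 3000/4336 ≈ 0.692.
Interpolate at f ≈ 0.692 with slerp weights a = sin((1−f)δ)/sin δ ≈ 0.398, b = sin(fδ)/sin δ ≈ 0.804.
p = a·p₁ + b·p₂ ≈ (-0.049, 0.995, 0.091); φ = arcsin(p_z) ≈ 5.23°, λ = atan2(p_y, p_x) ≈ 92.85°.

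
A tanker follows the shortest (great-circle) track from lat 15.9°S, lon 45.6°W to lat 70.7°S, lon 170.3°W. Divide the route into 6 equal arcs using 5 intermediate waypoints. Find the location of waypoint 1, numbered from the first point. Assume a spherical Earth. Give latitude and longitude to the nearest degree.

≈ lat 30°S, lon 50°W

From cos δ = sin φ₁ sin φ₂ + cos φ₁ cos φ₂ cos Δλ, the central angle is δ ≈ 1.493 rad (85.5°).
Interpolate at f = 1/6 with slerp weights a = sin((1−f)δ)/sin δ ≈ 0.950, b = sin(fδ)/sin δ ≈ 0.247.
p = a·p₁ + b·p₂ ≈ (0.559, -0.667, -0.493); φ = arcsin(p_z) ≈ -29.57°, λ = atan2(p_y, p_x) ≈ -50.03°.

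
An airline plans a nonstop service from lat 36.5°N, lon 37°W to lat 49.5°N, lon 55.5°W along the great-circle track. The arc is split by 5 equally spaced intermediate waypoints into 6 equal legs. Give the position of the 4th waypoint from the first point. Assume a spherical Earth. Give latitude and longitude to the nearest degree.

Convert each endpoint to a unit vector on the sphere (x = cos φ cos λ, y = cos φ sin λ, z = sin φ).
The central angle between the endpoints is δ = arccos(p₁·p₂) ≈ 0.326 rad (18.7°).
Interpolate at f = 4/6 with slerp weights a = sin((1−f)δ)/sin δ ≈ 0.339, b = sin(fδ)/sin δ ≈ 0.673.
p = a·p₁ + b·p₂ ≈ (0.465, -0.524, 0.713); φ = arcsin(p_z) ≈ 45.51°, λ = atan2(p_y, p_x) ≈ -48.42°.

≈ lat 46°N, lon 48°W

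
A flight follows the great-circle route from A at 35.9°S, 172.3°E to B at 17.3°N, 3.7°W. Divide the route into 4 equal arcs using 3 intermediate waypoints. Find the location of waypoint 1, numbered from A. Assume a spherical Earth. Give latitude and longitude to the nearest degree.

≈ 74°S, 144°E

The haversine formula gives a central angle δ ≈ 2.811 rad (161.1°) between the endpoints.
Interpolate at f = 1/4 with slerp weights a = sin((1−f)δ)/sin δ ≈ 2.647, b = sin(fδ)/sin δ ≈ 1.992.
p = a·p₁ + b·p₂ ≈ (-0.227, 0.165, -0.960); φ = arcsin(p_z) ≈ -73.71°, λ = atan2(p_y, p_x) ≈ 144.08°.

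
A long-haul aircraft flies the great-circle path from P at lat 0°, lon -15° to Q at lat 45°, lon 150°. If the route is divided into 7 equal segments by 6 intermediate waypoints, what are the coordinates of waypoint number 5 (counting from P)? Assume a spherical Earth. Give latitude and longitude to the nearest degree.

Write both endpoints as unit vectors p₁, p₂ with components (cos φ cos λ, cos φ sin λ, sin φ).
The central angle between the endpoints is δ = arccos(p₁·p₂) ≈ 2.323 rad (133.1°).
Interpolate at f = 5/7 with slerp weights a = sin((1−f)δ)/sin δ ≈ 0.843, b = sin(fδ)/sin δ ≈ 1.364.
p = a·p₁ + b·p₂ ≈ (-0.021, 0.264, 0.964); φ = arcsin(p_z) ≈ 74.65°, λ = atan2(p_y, p_x) ≈ 94.45°.

≈ lat 75°, lon 94°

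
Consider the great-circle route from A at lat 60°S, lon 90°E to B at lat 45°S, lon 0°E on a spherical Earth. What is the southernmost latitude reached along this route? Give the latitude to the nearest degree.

≈ 63°S

The great circle lies in the plane with unit normal n̂ = (p₁ × p₂)/|p₁ × p₂|.
Here n̂_z ≈ -0.447; the vertex latitude is φ_max = arccos|n̂_z| ≈ 63.4°.
Check via Clairaut: cos φ_max = |cos φ₁| · sin C = cos(60.0°)·sin(116.6°) ≈ 0.447, again giving ≈ 63.4°.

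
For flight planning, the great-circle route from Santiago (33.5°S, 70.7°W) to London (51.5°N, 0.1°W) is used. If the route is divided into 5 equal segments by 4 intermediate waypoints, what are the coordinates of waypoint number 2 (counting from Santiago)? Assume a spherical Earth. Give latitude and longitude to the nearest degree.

Write both endpoints as unit vectors p₁, p₂ with components (cos φ cos λ, cos φ sin λ, sin φ).
The central angle between the endpoints is δ = arccos(p₁·p₂) ≈ 1.833 rad (105.0°).
Interpolate at f = 2/5 with slerp weights a = sin((1−f)δ)/sin δ ≈ 0.923, b = sin(fδ)/sin δ ≈ 0.693.
p = a·p₁ + b·p₂ ≈ (0.686, -0.727, 0.033); φ = arcsin(p_z) ≈ 1.90°, λ = atan2(p_y, p_x) ≈ -46.67°.

≈ 2°N, 47°W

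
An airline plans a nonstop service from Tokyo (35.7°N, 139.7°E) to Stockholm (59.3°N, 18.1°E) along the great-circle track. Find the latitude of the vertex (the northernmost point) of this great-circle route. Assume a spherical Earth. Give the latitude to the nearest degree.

The great circle lies in the plane with unit normal n̂ = (p₁ × p₂)/|p₁ × p₂|.
Here n̂_z ≈ -0.368; the vertex latitude is φ_max = arccos|n̂_z| ≈ 68.4°.
Check via Clairaut: cos φ_max = |cos φ₁| · sin C = cos(35.7°)·sin(27.0°) ≈ 0.368, again giving ≈ 68.4°.

≈ 68°N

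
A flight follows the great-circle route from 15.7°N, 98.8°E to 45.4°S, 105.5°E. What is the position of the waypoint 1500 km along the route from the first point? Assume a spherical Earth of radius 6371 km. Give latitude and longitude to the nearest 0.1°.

≈ 2.3°N, 100.0°E

The haversine formula gives a central angle δ ≈ 1.072 rad (61.4°) between the endpoints. The total great-circle distance is δ·R ≈ 1.072 × 6371 ≈ 6828 km, so the target fraction is f = 1500/6828 ≈ 0.220.
Interpolate at f ≈ 0.220 with slerp weights a = sin((1−f)δ)/sin δ ≈ 0.845, b = sin(fδ)/sin δ ≈ 0.266.
p = a·p₁ + b·p₂ ≈ (-0.174, 0.984, 0.040); φ = arcsin(p_z) ≈ 2.27°, λ = atan2(p_y, p_x) ≈ 100.05°.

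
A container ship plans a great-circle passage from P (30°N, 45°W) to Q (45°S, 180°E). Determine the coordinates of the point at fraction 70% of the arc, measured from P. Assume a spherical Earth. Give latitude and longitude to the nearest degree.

Write both endpoints as unit vectors p₁, p₂ with components (cos φ cos λ, cos φ sin λ, sin φ).
The central angle between the endpoints is δ = arccos(p₁·p₂) ≈ 2.476 rad (141.9°).
Interpolate at f = 0.70 with slerp weights a = sin((1−f)δ)/sin δ ≈ 1.095, b = sin(fδ)/sin δ ≈ 1.598.
p = a·p₁ + b·p₂ ≈ (-0.459, -0.671, -0.582); φ = arcsin(p_z) ≈ -35.62°, λ = atan2(p_y, p_x) ≈ -124.40°.

≈ (36°S, 124°W)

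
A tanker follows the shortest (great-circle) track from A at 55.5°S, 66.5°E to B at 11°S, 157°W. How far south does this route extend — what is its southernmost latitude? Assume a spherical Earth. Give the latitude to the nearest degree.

≈ 67°S

The great circle lies in the plane with unit normal n̂ = (p₁ × p₂)/|p₁ × p₂|.
Here n̂_z ≈ +0.395; the vertex latitude is φ_max = arccos|n̂_z| ≈ 66.7°.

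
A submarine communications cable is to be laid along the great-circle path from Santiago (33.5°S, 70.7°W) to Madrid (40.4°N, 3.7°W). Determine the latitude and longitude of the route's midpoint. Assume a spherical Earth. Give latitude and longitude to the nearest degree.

From cos δ = sin φ₁ sin φ₂ + cos φ₁ cos φ₂ cos Δλ, the central angle is δ ≈ 1.681 rad (96.3°).
Interpolate at f = 1/2 with slerp weights a = sin((1−f)δ)/sin δ ≈ 0.749, b = sin(fδ)/sin δ ≈ 0.749.
p = a·p₁ + b·p₂ ≈ (0.776, -0.627, 0.072); φ = arcsin(p_z) ≈ 4.13°, λ = atan2(p_y, p_x) ≈ -38.92°.

≈ (4°N, 39°W)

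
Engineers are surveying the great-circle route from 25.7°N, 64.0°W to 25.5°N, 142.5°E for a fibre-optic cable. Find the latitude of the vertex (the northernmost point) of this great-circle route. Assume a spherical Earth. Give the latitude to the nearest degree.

The great circle lies in the plane with unit normal n̂ = (p₁ × p₂)/|p₁ × p₂|.
Here n̂_z ≈ -0.432; the vertex latitude is φ_max = arccos|n̂_z| ≈ 64.4°.

≈ 64°N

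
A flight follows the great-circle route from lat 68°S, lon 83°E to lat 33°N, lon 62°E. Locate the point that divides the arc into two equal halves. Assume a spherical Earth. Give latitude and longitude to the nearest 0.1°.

≈ lat 17.7°S, lon 68.4°E

Write both endpoints as unit vectors p₁, p₂ with components (cos φ cos λ, cos φ sin λ, sin φ).
The central angle between the endpoints is δ = arccos(p₁·p₂) ≈ 1.784 rad (102.2°).
Interpolate at f = 1/2 with slerp weights a = sin((1−f)δ)/sin δ ≈ 0.796, b = sin(fδ)/sin δ ≈ 0.796.
p = a·p₁ + b·p₂ ≈ (0.350, 0.886, -0.305); φ = arcsin(p_z) ≈ -17.74°, λ = atan2(p_y, p_x) ≈ 68.45°.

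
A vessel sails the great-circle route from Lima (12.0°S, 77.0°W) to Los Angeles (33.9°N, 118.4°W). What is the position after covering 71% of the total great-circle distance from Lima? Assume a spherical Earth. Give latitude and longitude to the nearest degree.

Convert each endpoint to a unit vector on the sphere (x = cos φ cos λ, y = cos φ sin λ, z = sin φ).
The central angle between the endpoints is δ = arccos(p₁·p₂) ≈ 1.055 rad (60.5°).
Interpolate at f = 0.71 with slerp weights a = sin((1−f)δ)/sin δ ≈ 0.346, b = sin(fδ)/sin δ ≈ 0.783.
p = a·p₁ + b·p₂ ≈ (-0.233, -0.902, 0.365); φ = arcsin(p_z) ≈ 21.38°, λ = atan2(p_y, p_x) ≈ -104.48°.

≈ 21°N, 104°W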